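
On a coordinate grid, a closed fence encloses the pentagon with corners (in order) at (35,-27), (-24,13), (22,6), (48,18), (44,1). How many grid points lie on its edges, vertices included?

Summing gcd(|Δx|,|Δy|) over the edges gives the boundary count: gcd(59,40) + gcd(46,7) + gcd(26,12) + gcd(4,17) + gcd(9,28) = 1+1+2+1+1 = 6.

6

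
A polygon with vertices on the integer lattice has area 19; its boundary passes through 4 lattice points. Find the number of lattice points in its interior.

From Pick's theorem, I = A − B/2 + 1 = 19 − 4/2 + 1 = 18.

18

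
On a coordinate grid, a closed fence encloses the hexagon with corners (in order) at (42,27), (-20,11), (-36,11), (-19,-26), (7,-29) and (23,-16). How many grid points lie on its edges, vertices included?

22

The number of boundary lattice points is Σ gcd(|Δx|,|Δy|) = gcd(62,16) + gcd(16,0) + gcd(17,37) + gcd(26,3) + gcd(16,13) + gcd(19,43) = 2+16+1+1+1+1 = 22.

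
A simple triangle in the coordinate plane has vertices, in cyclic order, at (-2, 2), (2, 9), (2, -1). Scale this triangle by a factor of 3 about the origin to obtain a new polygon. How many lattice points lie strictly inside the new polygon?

Using the shoelace formula, 2A = |((-2)·9 − 2·2) + (2·(-1) − 2·9) + (2·2 − (-2)·(-1))| = 40, so the area is 20.
Along each edge there are gcd(|Δx|,|Δy|)+1 lattice points, so counting each shared vertex once the boundary has gcd(4,7) + gcd(0,10) + gcd(4,3) = 1+10+1 = 12.
Scaling by 3 multiplies the area by 3² = 9 (so the new area is 180) and multiplies the boundary lattice-point count by 3, giving 36.
By Pick's theorem, the interior count of the dilated polygon is 180 − 36/2 + 1 = 163.

163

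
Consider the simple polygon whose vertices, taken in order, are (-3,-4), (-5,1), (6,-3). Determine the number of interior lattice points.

The shoelace formula gives twice the area as |((-3)·1 − (-5)·(-4)) + ((-5)·(-3) − 6·1) + (6·(-4) − (-3)·(-3))| = 47, so the area is 23.5.
The number of boundary lattice points is Σ gcd(|Δx|,|Δy|) = gcd(2,5) + gcd(11,4) + gcd(9,1) = 1+1+1 = 3.
Pick's theorem gives I = A − B/2 + 1 = 23.5 − 3/2 + 1 = 23.

23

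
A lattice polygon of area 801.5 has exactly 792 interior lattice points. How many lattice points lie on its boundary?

Pick's theorem gives A = I + B/2 − 1, so B = 2(A − I + 1) = 2(801.5 − 792 + 1) = 21.

21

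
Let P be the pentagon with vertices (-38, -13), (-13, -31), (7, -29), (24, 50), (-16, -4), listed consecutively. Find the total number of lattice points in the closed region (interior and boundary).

1709

The shoelace formula gives twice the area as |[(-38)·(-31) − (-13)·(-13)] + [(-13)·(-29) − 7·(-31)] + [7·50 − 24·(-29)] + [24·(-4) − (-16)·50] + [(-16)·(-13) − (-38)·(-4)]| = 3409, so the area is 1704.5.
The number of boundary lattice points is Σ gcd(|Δx|,|Δy|) = gcd(25,18) + gcd(20,2) + gcd(17,79) + gcd(40,54) + gcd(22,9) = 1+2+1+2+1 = 7.
Pick's theorem gives I = A − B/2 + 1 = 1704.5 − 7/2 + 1 = 1702, so the closed region contains I + B = 1702 + 7 = 1709 lattice points.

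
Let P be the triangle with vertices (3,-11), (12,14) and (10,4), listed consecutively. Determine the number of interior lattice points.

19

By the shoelace formula, twice the signed area is |[3·14 − 12·(-11)] + [12·4 − 10·14] + [10·(-11) − 3·4]| = 40, so the area is 20.
Summing gcd(|Δx|,|Δy|) over the edges gives the boundary count: gcd(9,25) + gcd(2,10) + gcd(7,15) = 1+2+1 = 4.
By Pick's theorem A = I + B/2 − 1, so I = 20 − 4/2 + 1 = 19.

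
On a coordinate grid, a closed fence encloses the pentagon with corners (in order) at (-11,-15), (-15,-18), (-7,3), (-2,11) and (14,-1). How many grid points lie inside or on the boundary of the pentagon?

By the shoelace formula, twice the signed area is |[(-11)·(-18) − (-15)·(-15)] + [(-15)·3 − (-7)·(-18)] + [(-7)·11 − (-2)·3] + [(-2)·(-1) − 14·11] + [14·(-15) − (-11)·(-1)]| = 642, so the area is 321.
Summing gcd(|Δx|,|Δy|) over the edges gives the boundary count: gcd(4,3) + gcd(8,21) + gcd(5,8) + gcd(16,12) + gcd(25,14) = 1+1+1+4+1 = 8.
Pick's theorem gives I = A − B/2 + 1 = 321 − 8/2 + 1 = 318, so the closed region contains I + B = 318 + 8 = 326 lattice points.

326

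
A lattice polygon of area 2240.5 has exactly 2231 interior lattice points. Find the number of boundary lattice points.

Pick's theorem gives A = I + B/2 − 1, so B = 2(A − I + 1) = 2(2240.5 − 2231 + 1) = 21.

21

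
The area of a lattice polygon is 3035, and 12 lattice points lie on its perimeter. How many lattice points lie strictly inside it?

From Pick's theorem, I = A − B/2 + 1 = 3035 − 12/2 + 1 = 3030.

3030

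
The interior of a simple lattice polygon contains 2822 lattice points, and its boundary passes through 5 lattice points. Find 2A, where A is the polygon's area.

By Pick's theorem, A = I + B/2 − 1 = 2822 + 5/2 − 1 = 5647/2.
Hence 2A = 5647.

5647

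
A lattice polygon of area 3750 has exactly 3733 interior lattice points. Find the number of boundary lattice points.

Pick's theorem gives A = I + B/2 − 1, so B = 2(A − I + 1) = 2(3750 − 3733 + 1) = 36.

36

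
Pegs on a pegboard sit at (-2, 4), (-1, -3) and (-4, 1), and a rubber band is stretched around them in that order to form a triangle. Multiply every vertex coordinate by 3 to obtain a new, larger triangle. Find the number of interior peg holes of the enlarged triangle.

The shoelace formula gives twice the area as |((-2)·(-3) − (-1)·4) + ((-1)·1 − (-4)·(-3)) + ((-4)·4 − (-2)·1)| = 17, so the area is 8.5.
Summing gcd(|Δx|,|Δy|) over the edges gives the boundary count: gcd(1,7) + gcd(3,4) + gcd(2,3) = 1+1+1 = 3.
Scaling by 3 multiplies the area by 3² = 9 (so the new area is 76.5) and multiplies the boundary lattice-point count by 3, giving 9.
By Pick's theorem, the interior count of the dilated polygon is 76.5 − 9/2 + 1 = 73.

73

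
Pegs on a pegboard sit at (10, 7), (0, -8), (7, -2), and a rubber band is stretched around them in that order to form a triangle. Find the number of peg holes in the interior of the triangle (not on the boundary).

19

By the shoelace formula, twice the signed area is |(10·(-8) − 0·7) + (0·(-2) − 7·(-8)) + (7·7 − 10·(-2))| = 45, so the area is 45/2.
Summing gcd(|Δx|,|Δy|) over the edges gives the boundary count: gcd(10,15) + gcd(7,6) + gcd(3,9) = 5+1+3 = 9.
Pick's theorem gives I = A − B/2 + 1 = 45/2 − 9/2 + 1 = 19.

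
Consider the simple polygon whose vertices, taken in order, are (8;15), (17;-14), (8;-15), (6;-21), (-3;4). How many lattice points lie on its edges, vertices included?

16

Along each edge there are gcd(|Δx|,|Δy|)+1 lattice points, so counting each shared vertex once the boundary has gcd(9,29) + gcd(9,1) + gcd(2,6) + gcd(9,25) + gcd(11,11) = 1+1+2+1+11 = 16.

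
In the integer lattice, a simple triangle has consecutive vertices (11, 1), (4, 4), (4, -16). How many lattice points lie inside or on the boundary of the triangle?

By the shoelace formula, twice the signed area is |[11·4 − 4·1] + [4·(-16) − 4·4] + [4·1 − 11·(-16)]| = 140, so the area is 70.
Along each edge there are gcd(|Δx|,|Δy|)+1 lattice points, so counting each shared vertex once the boundary has gcd(7,3) + gcd(0,20) + gcd(7,17) = 1+20+1 = 22.
Pick's theorem gives I = A − B/2 + 1 = 70 − 22/2 + 1 = 60, so the closed region contains I + B = 60 + 22 = 82 lattice points.

82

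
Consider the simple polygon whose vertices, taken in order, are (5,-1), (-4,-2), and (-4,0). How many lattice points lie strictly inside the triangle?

8

The shoelace formula gives twice the area as |[5·(-2) − (-4)·(-1)] + [(-4)·0 − (-4)·(-2)] + [(-4)·(-1) − 5·0]| = 18, so the area is 9.
The number of boundary lattice points is Σ gcd(|Δx|,|Δy|) = gcd(9,1) + gcd(0,2) + gcd(9,1) = 1+2+1 = 4.
Pick's theorem gives I = A − B/2 + 1 = 9 − 4/2 + 1 = 8.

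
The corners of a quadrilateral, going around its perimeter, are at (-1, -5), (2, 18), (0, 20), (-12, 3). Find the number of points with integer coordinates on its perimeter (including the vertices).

Along each edge there are gcd(|Δx|,|Δy|)+1 lattice points, so counting each shared vertex once the boundary has gcd(3,23) + gcd(2,2) + gcd(12,17) + gcd(11,8) = 1+2+1+1 = 5.

5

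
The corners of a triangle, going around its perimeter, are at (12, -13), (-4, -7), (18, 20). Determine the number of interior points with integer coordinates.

The shoelace formula gives twice the area as |[12·(-7) − (-4)·(-13)] + [(-4)·20 − 18·(-7)] + [18·(-13) − 12·20]| = 564, so the area is 282.
The number of boundary lattice points is Σ gcd(|Δx|,|Δy|) = gcd(16,6) + gcd(22,27) + gcd(6,33) = 2+1+3 = 6.
Pick's theorem gives I = A − B/2 + 1 = 282 − 6/2 + 1 = 280.

280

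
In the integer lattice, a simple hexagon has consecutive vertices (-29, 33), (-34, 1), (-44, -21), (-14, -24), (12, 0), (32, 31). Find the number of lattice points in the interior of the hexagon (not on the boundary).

2610

Using the shoelace formula, 2A = |[(-29)·1 − (-34)·33] + [(-34)·(-21) − (-44)·1] + [(-44)·(-24) − (-14)·(-21)] + [(-14)·0 − 12·(-24)] + [12·31 − 32·0] + [32·33 − (-29)·31]| = 5228, so the area is 2614.
Summing gcd(|Δx|,|Δy|) over the edges gives the boundary count: gcd(5,32) + gcd(10,22) + gcd(30,3) + gcd(26,24) + gcd(20,31) + gcd(61,2) = 1+2+3+2+1+1 = 10.
By Pick's theorem A = I + B/2 − 1, so I = 2614 − 10/2 + 1 = 2610.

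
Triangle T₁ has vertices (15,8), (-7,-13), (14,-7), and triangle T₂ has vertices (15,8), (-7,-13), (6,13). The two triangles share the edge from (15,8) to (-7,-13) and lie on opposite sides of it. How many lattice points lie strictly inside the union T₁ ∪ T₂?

296

The union is the simple quadrilateral with vertices (15,8), (14,-7), (-7,-13), (6,13) in order.
By the shoelace formula, twice the signed area is |(15·(-7) − 14·8) + (14·(-13) − (-7)·(-7)) + ((-7)·13 − 6·(-13)) + (6·8 − 15·13)| = 608, so the area is 304.
Along each edge there are gcd(|Δx|,|Δy|)+1 lattice points, so counting each shared vertex once the boundary has gcd(1,15) + gcd(21,6) + gcd(13,26) + gcd(9,5) = 1+3+13+1 = 18.
By Pick's theorem I = A − B/2 + 1 = 304 − 18/2 + 1 = 296.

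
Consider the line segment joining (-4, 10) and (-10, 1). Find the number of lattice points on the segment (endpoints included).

The number of lattice points on a segment between lattice points is gcd(|Δx|,|Δy|) + 1 = gcd(6,9) + 1 = 3 + 1 = 4.

4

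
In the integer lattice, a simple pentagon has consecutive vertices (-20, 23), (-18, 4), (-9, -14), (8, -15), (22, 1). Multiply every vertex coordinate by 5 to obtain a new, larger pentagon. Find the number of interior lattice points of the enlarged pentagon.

Using the shoelace formula, 2A = |((-20)·4 − (-18)·23) + ((-18)·(-14) − (-9)·4) + ((-9)·(-15) − 8·(-14)) + (8·1 − 22·(-15)) + (22·23 − (-20)·1)| = 1733, so the area is 1733/2.
Summing gcd(|Δx|,|Δy|) over the edges gives the boundary count: gcd(2,19) + gcd(9,18) + gcd(17,1) + gcd(14,16) + gcd(42,22) = 1+9+1+2+2 = 15.
Scaling by 5 multiplies the area by 5² = 25 (so the new area is 43325/2) and multiplies the boundary lattice-point count by 5, giving 75.
By Pick's theorem, the interior count of the dilated polygon is 43325/2 − 75/2 + 1 = 21626.

21626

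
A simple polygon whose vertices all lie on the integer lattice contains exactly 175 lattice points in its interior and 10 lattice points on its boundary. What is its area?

By Pick's theorem, A = I + B/2 − 1 = 175 + 10/2 − 1 = 179.

179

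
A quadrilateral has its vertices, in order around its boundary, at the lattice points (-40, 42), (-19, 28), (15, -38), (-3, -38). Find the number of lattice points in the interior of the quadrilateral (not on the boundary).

By the shoelace formula, twice the signed area is |((-40)·28 − (-19)·42) + ((-19)·(-38) − 15·28) + (15·(-38) − (-3)·(-38)) + ((-3)·42 − (-40)·(-38))| = 2350, so the area is 1175.
Along each edge there are gcd(|Δx|,|Δy|)+1 lattice points, so counting each shared vertex once the boundary has gcd(21,14) + gcd(34,66) + gcd(18,0) + gcd(37,80) = 7+2+18+1 = 28.
Pick's theorem gives I = A − B/2 + 1 = 1175 − 28/2 + 1 = 1162.

1162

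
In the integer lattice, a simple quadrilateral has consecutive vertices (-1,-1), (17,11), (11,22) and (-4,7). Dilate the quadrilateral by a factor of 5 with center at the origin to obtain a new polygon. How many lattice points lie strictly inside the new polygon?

5381

The shoelace formula gives twice the area as |[(-1)·11 − 17·(-1)] + [17·22 − 11·11] + [11·7 − (-4)·22] + [(-4)·(-1) − (-1)·7]| = 435, so the area is 435/2.
The number of boundary lattice points is Σ gcd(|Δx|,|Δy|) = gcd(18,12) + gcd(6,11) + gcd(15,15) + gcd(3,8) = 6+1+15+1 = 23.
Scaling by 5 multiplies the area by 5² = 25 (so the new area is 10875/2) and multiplies the boundary lattice-point count by 5, giving 115.
By Pick's theorem, the interior count of the dilated polygon is 10875/2 − 115/2 + 1 = 5381.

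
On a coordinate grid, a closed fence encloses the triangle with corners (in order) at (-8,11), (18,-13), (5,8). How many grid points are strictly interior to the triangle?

116

By the shoelace formula, twice the signed area is |((-8)·(-13) − 18·11) + (18·8 − 5·(-13)) + (5·11 − (-8)·8)| = 234, so the area is 117.
The number of boundary lattice points is Σ gcd(|Δx|,|Δy|) = gcd(26,24) + gcd(13,21) + gcd(13,3) = 2+1+1 = 4.
Pick's theorem gives I = A − B/2 + 1 = 117 − 4/2 + 1 = 116.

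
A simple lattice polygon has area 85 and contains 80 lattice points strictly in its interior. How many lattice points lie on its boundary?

12

Pick's theorem gives A = I + B/2 − 1, so B = 2(A − I + 1) = 2(85 − 80 + 1) = 12.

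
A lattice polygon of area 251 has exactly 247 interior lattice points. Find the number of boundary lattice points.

Pick's theorem gives A = I + B/2 − 1, so B = 2(A − I + 1) = 2(251 − 247 + 1) = 10.

10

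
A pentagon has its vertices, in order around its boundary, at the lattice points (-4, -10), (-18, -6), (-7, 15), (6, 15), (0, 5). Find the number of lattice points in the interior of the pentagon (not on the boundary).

298

By the shoelace formula, twice the signed area is |[(-4)·(-6) − (-18)·(-10)] + [(-18)·15 − (-7)·(-6)] + [(-7)·15 − 6·15] + [6·5 − 0·15] + [0·(-10) − (-4)·5]| = 613, so the area is 306.5.
Along each edge there are gcd(|Δx|,|Δy|)+1 lattice points, so counting each shared vertex once the boundary has gcd(14,4) + gcd(11,21) + gcd(13,0) + gcd(6,10) + gcd(4,15) = 2+1+13+2+1 = 19.
Pick's theorem gives I = A − B/2 + 1 = 306.5 − 19/2 + 1 = 298.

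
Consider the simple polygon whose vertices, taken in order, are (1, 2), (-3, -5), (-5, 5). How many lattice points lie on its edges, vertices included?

6

Along each edge there are gcd(|Δx|,|Δy|)+1 lattice points, so counting each shared vertex once the boundary has gcd(4,7) + gcd(2,10) + gcd(6,3) = 1+2+3 = 6.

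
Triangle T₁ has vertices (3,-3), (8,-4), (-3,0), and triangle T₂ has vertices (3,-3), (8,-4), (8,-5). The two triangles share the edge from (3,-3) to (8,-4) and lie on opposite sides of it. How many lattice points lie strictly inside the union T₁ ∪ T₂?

5

The union is the simple quadrilateral with vertices (3,-3), (-3,0), (8,-4), (8,-5) in order.
The shoelace formula gives twice the area as |[3·0 − (-3)·(-3)] + [(-3)·(-4) − 8·0] + [8·(-5) − 8·(-4)] + [8·(-3) − 3·(-5)]| = 14, so the area is 7.
The number of boundary lattice points is Σ gcd(|Δx|,|Δy|) = gcd(6,3) + gcd(11,4) + gcd(0,1) + gcd(5,2) = 3+1+1+1 = 6.
By Pick's theorem I = A − B/2 + 1 = 7 − 6/2 + 1 = 5.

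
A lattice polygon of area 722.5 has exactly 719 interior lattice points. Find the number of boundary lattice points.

9

Pick's theorem gives A = I + B/2 − 1, so B = 2(A − I + 1) = 2(722.5 − 719 + 1) = 9.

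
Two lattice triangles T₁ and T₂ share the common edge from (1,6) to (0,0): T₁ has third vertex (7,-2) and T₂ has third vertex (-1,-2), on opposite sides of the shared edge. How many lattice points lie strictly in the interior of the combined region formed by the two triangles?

22

The union is the simple quadrilateral with vertices (1,6), (7,-2), (0,0), (-1,-2) in order.
By the shoelace formula, twice the signed area is |[1·(-2) − 7·6] + [7·0 − 0·(-2)] + [0·(-2) − (-1)·0] + [(-1)·6 − 1·(-2)]| = 48, so the area is 24.
Summing gcd(|Δx|,|Δy|) over the edges gives the boundary count: gcd(6,8) + gcd(7,2) + gcd(1,2) + gcd(2,8) = 2+1+1+2 = 6.
By Pick's theorem I = A − B/2 + 1 = 24 − 6/2 + 1 = 22.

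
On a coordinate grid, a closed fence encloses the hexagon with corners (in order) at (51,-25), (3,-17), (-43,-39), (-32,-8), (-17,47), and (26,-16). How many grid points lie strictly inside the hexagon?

By the shoelace formula, twice the signed area is |(51·(-17) − 3·(-25)) + (3·(-39) − (-43)·(-17)) + ((-43)·(-8) − (-32)·(-39)) + ((-32)·47 − (-17)·(-8)) + ((-17)·(-16) − 26·47) + (26·(-25) − 51·(-16))| = 4968, so the area is 2484.
The number of boundary lattice points is Σ gcd(|Δx|,|Δy|) = gcd(48,8) + gcd(46,22) + gcd(11,31) + gcd(15,55) + gcd(43,63) + gcd(25,9) = 8+2+1+5+1+1 = 18.
By Pick's theorem A = I + B/2 − 1, so I = 2484 − 18/2 + 1 = 2476.

2476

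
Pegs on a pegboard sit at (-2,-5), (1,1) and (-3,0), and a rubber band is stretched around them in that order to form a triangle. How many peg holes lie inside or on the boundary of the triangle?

14

Using the shoelace formula, 2A = |((-2)·1 − 1·(-5)) + (1·0 − (-3)·1) + ((-3)·(-5) − (-2)·0)| = 21, so the area is 10.5.
The number of boundary lattice points is Σ gcd(|Δx|,|Δy|) = gcd(3,6) + gcd(4,1) + gcd(1,5) = 3+1+1 = 5.
Pick's theorem gives I = A − B/2 + 1 = 10.5 − 5/2 + 1 = 9, so the closed region contains I + B = 9 + 5 = 14 lattice points.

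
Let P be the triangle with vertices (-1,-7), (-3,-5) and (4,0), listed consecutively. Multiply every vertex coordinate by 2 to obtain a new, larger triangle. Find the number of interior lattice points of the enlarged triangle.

45

The shoelace formula gives twice the area as |((-1)·(-5) − (-3)·(-7)) + ((-3)·0 − 4·(-5)) + (4·(-7) − (-1)·0)| = 24, so the area is 12.
The number of boundary lattice points is Σ gcd(|Δx|,|Δy|) = gcd(2,2) + gcd(7,5) + gcd(5,7) = 2+1+1 = 4.
Scaling by 2 multiplies the area by 2² = 4 (so the new area is 48) and multiplies the boundary lattice-point count by 2, giving 8.
By Pick's theorem, the interior count of the dilated polygon is 48 − 8/2 + 1 = 45.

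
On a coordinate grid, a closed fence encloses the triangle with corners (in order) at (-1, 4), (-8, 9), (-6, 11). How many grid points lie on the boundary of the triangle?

4

Along each edge there are gcd(|Δx|,|Δy|)+1 lattice points, so counting each shared vertex once the boundary has gcd(7,5) + gcd(2,2) + gcd(5,7) = 1+2+1 = 4.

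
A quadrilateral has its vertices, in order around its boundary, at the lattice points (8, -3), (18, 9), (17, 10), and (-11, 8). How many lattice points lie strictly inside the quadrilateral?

182

Using the shoelace formula, 2A = |(8·9 − 18·(-3)) + (18·10 − 17·9) + (17·8 − (-11)·10) + ((-11)·(-3) − 8·8)| = 368, so the area is 184.
The number of boundary lattice points is Σ gcd(|Δx|,|Δy|) = gcd(10,12) + gcd(1,1) + gcd(28,2) + gcd(19,11) = 2+1+2+1 = 6.
By Pick's theorem A = I + B/2 − 1, so I = 184 − 6/2 + 1 = 182.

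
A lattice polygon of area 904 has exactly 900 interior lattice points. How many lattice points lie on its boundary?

10

Pick's theorem gives A = I + B/2 − 1, so B = 2(A − I + 1) = 2(904 − 900 + 1) = 10.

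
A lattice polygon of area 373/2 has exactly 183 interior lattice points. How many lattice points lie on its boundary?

Pick's theorem gives A = I + B/2 − 1, so B = 2(A − I + 1) = 2(373/2 − 183 + 1) = 9.

9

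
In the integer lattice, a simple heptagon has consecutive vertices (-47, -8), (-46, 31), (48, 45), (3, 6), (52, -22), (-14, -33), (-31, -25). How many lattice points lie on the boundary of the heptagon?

26

Along each edge there are gcd(|Δx|,|Δy|)+1 lattice points, so counting each shared vertex once the boundary has gcd(1,39) + gcd(94,14) + gcd(45,39) + gcd(49,28) + gcd(66,11) + gcd(17,8) + gcd(16,17) = 1+2+3+7+11+1+1 = 26.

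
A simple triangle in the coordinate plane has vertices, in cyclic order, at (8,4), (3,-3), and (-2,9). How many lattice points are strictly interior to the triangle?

45

Using the shoelace formula, 2A = |(8·(-3) − 3·4) + (3·9 − (-2)·(-3)) + ((-2)·4 − 8·9)| = 95, so the area is 47.5.
Along each edge there are gcd(|Δx|,|Δy|)+1 lattice points, so counting each shared vertex once the boundary has gcd(5,7) + gcd(5,12) + gcd(10,5) = 1+1+5 = 7.
Pick's theorem gives I = A − B/2 + 1 = 47.5 − 7/2 + 1 = 45.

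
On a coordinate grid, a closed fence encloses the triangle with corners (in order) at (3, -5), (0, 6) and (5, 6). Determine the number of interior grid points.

By the shoelace formula, twice the signed area is |[3·6 − 0·(-5)] + [0·6 − 5·6] + [5·(-5) − 3·6]| = 55, so the area is 55/2.
Summing gcd(|Δx|,|Δy|) over the edges gives the boundary count: gcd(3,11) + gcd(5,0) + gcd(2,11) = 1+5+1 = 7.
Pick's theorem gives I = A − B/2 + 1 = 55/2 − 7/2 + 1 = 25.

25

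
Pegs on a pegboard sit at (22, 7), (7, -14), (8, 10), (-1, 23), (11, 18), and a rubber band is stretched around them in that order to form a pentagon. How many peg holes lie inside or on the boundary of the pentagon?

Using the shoelace formula, 2A = |[22·(-14) − 7·7] + [7·10 − 8·(-14)] + [8·23 − (-1)·10] + [(-1)·18 − 11·23] + [11·7 − 22·18]| = 571, so the area is 571/2.
Summing gcd(|Δx|,|Δy|) over the edges gives the boundary count: gcd(15,21) + gcd(1,24) + gcd(9,13) + gcd(12,5) + gcd(11,11) = 3+1+1+1+11 = 17.
Pick's theorem gives I = A − B/2 + 1 = 571/2 − 17/2 + 1 = 278, so the closed region contains I + B = 278 + 17 = 295 lattice points.

295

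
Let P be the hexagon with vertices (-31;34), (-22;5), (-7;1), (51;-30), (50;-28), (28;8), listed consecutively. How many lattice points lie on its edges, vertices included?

7

The number of boundary lattice points is Σ gcd(|Δx|,|Δy|) = gcd(9,29) + gcd(15,4) + gcd(58,31) + gcd(1,2) + gcd(22,36) + gcd(59,26) = 1+1+1+1+2+1 = 7.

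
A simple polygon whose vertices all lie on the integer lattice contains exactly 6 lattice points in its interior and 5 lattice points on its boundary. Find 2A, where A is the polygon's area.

15

By Pick's theorem, A = I + B/2 − 1 = 6 + 5/2 − 1 = 15/2.
Hence 2A = 15.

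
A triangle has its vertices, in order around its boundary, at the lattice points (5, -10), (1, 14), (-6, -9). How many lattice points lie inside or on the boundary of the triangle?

By the shoelace formula, twice the signed area is |(5·14 − 1·(-10)) + (1·(-9) − (-6)·14) + ((-6)·(-10) − 5·(-9))| = 260, so the area is 130.
The number of boundary lattice points is Σ gcd(|Δx|,|Δy|) = gcd(4,24) + gcd(7,23) + gcd(11,1) = 4+1+1 = 6.
Pick's theorem gives I = A − B/2 + 1 = 130 − 6/2 + 1 = 128, so the closed region contains I + B = 128 + 6 = 134 lattice points.

134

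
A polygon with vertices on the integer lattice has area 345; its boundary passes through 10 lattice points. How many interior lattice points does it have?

Pick's theorem A = I + B/2 − 1 rearranges to I = A − B/2 + 1 = 345 − 10/2 + 1 = 341.

341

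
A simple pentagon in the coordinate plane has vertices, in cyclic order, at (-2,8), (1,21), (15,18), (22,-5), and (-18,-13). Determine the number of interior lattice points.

By the shoelace formula, twice the signed area is |[(-2)·21 − 1·8] + [1·18 − 15·21] + [15·(-5) − 22·18] + [22·(-13) − (-18)·(-5)] + [(-18)·8 − (-2)·(-13)]| = 1364, so the area is 682.
Along each edge there are gcd(|Δx|,|Δy|)+1 lattice points, so counting each shared vertex once the boundary has gcd(3,13) + gcd(14,3) + gcd(7,23) + gcd(40,8) + gcd(16,21) = 1+1+1+8+1 = 12.
By Pick's theorem A = I + B/2 − 1, so I = 682 − 12/2 + 1 = 677.

677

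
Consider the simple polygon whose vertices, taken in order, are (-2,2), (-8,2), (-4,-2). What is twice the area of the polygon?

By the shoelace formula, twice the signed area is |((-2)·2 − (-8)·2) + ((-8)·(-2) − (-4)·2) + ((-4)·2 − (-2)·(-2))| = 24, so the area is 12.

24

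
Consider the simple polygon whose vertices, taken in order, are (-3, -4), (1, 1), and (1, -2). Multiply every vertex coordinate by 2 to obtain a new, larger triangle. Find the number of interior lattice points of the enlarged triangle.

Using the shoelace formula, 2A = |[(-3)·1 − 1·(-4)] + [1·(-2) − 1·1] + [1·(-4) − (-3)·(-2)]| = 12, so the area is 6.
Summing gcd(|Δx|,|Δy|) over the edges gives the boundary count: gcd(4,5) + gcd(0,3) + gcd(4,2) = 1+3+2 = 6.
Scaling by 2 multiplies the area by 2² = 4 (so the new area is 24) and multiplies the boundary lattice-point count by 2, giving 12.
By Pick's theorem, the interior count of the dilated polygon is 24 − 12/2 + 1 = 19.

19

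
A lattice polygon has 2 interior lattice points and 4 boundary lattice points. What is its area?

3

By Pick's theorem, A = I + B/2 − 1 = 2 + 4/2 − 1 = 3.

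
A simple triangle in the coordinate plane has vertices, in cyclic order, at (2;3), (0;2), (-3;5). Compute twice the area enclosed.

9

Using the shoelace formula, 2A = |[2·2 − 0·3] + [0·5 − (-3)·2] + [(-3)·3 − 2·5]| = 9, so the area is 9/2.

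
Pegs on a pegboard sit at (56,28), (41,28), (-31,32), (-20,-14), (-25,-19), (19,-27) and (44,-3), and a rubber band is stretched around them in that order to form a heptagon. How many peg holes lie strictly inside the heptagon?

Using the shoelace formula, 2A = |[56·28 − 41·28] + [41·32 − (-31)·28] + [(-31)·(-14) − (-20)·32] + [(-20)·(-19) − (-25)·(-14)] + [(-25)·(-27) − 19·(-19)] + [19·(-3) − 44·(-27)] + [44·28 − 56·(-3)]| = 7271, so the area is 7271/2.
The number of boundary lattice points is Σ gcd(|Δx|,|Δy|) = gcd(15,0) + gcd(72,4) + gcd(11,46) + gcd(5,5) + gcd(44,8) + gcd(25,24) + gcd(12,31) = 15+4+1+5+4+1+1 = 31.
Pick's theorem gives I = A − B/2 + 1 = 7271/2 − 31/2 + 1 = 3621.

3621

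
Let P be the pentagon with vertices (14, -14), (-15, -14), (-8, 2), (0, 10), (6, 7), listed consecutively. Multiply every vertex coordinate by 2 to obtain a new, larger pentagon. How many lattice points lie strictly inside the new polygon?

1699

The shoelace formula gives twice the area as |(14·(-14) − (-15)·(-14)) + ((-15)·2 − (-8)·(-14)) + ((-8)·10 − 0·2) + (0·7 − 6·10) + (6·(-14) − 14·7)| = 870, so the area is 435.
Summing gcd(|Δx|,|Δy|) over the edges gives the boundary count: gcd(29,0) + gcd(7,16) + gcd(8,8) + gcd(6,3) + gcd(8,21) = 29+1+8+3+1 = 42.
Scaling by 2 multiplies the area by 2² = 4 (so the new area is 1740) and multiplies the boundary lattice-point count by 2, giving 84.
By Pick's theorem, the interior count of the dilated polygon is 1740 − 84/2 + 1 = 1699.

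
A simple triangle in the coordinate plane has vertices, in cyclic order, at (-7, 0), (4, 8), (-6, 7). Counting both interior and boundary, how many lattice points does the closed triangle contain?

The shoelace formula gives twice the area as |((-7)·8 − 4·0) + (4·7 − (-6)·8) + ((-6)·0 − (-7)·7)| = 69, so the area is 34.5.
Along each edge there are gcd(|Δx|,|Δy|)+1 lattice points, so counting each shared vertex once the boundary has gcd(11,8) + gcd(10,1) + gcd(1,7) = 1+1+1 = 3.
Pick's theorem gives I = A − B/2 + 1 = 34.5 − 3/2 + 1 = 34, so the closed region contains I + B = 34 + 3 = 37 lattice points.

37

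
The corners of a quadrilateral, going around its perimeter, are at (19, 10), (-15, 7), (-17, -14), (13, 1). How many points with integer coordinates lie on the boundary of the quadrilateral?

Along each edge there are gcd(|Δx|,|Δy|)+1 lattice points, so counting each shared vertex once the boundary has gcd(34,3) + gcd(2,21) + gcd(30,15) + gcd(6,9) = 1+1+15+3 = 20.

20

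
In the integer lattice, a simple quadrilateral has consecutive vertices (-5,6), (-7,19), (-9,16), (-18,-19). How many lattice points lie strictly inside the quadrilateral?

130

Using the shoelace formula, 2A = |[(-5)·19 − (-7)·6] + [(-7)·16 − (-9)·19] + [(-9)·(-19) − (-18)·16] + [(-18)·6 − (-5)·(-19)]| = 262, so the area is 131.
Summing gcd(|Δx|,|Δy|) over the edges gives the boundary count: gcd(2,13) + gcd(2,3) + gcd(9,35) + gcd(13,25) = 1+1+1+1 = 4.
By Pick's theorem A = I + B/2 − 1, so I = 131 − 4/2 + 1 = 130.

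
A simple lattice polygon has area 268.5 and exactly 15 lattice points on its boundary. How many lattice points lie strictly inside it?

262

Pick's theorem A = I + B/2 − 1 rearranges to I = A − B/2 + 1 = 268.5 − 15/2 + 1 = 262.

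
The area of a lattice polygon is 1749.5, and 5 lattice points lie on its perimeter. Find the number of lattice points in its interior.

Pick's theorem A = I + B/2 − 1 rearranges to I = A − B/2 + 1 = 1749.5 − 5/2 + 1 = 1748.

1748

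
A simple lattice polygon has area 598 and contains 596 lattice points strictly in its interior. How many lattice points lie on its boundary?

6

Pick's theorem gives A = I + B/2 − 1, so B = 2(A − I + 1) = 2(598 − 596 + 1) = 6.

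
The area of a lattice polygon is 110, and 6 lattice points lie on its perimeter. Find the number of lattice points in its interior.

108

From Pick's theorem, I = A − B/2 + 1 = 110 − 6/2 + 1 = 108.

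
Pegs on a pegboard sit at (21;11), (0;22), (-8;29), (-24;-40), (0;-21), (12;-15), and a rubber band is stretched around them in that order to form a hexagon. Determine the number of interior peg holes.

1424

By the shoelace formula, twice the signed area is |[21·22 − 0·11] + [0·29 − (-8)·22] + [(-8)·(-40) − (-24)·29] + [(-24)·(-21) − 0·(-40)] + [0·(-15) − 12·(-21)] + [12·11 − 21·(-15)]| = 2857, so the area is 1428.5.
Summing gcd(|Δx|,|Δy|) over the edges gives the boundary count: gcd(21,11) + gcd(8,7) + gcd(16,69) + gcd(24,19) + gcd(12,6) + gcd(9,26) = 1+1+1+1+6+1 = 11.
Pick's theorem gives I = A − B/2 + 1 = 1428.5 − 11/2 + 1 = 1424.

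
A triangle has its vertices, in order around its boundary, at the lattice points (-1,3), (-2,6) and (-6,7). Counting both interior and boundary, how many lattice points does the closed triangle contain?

8

By the shoelace formula, twice the signed area is |((-1)·6 − (-2)·3) + ((-2)·7 − (-6)·6) + ((-6)·3 − (-1)·7)| = 11, so the area is 5.5.
Summing gcd(|Δx|,|Δy|) over the edges gives the boundary count: gcd(1,3) + gcd(4,1) + gcd(5,4) = 1+1+1 = 3.
Pick's theorem gives I = A − B/2 + 1 = 5.5 − 3/2 + 1 = 5, so the closed region contains I + B = 5 + 3 = 8 lattice points.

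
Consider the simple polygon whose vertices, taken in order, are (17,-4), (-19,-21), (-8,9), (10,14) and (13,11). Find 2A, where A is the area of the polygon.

1285

Using the shoelace formula, 2A = |[17·(-21) − (-19)·(-4)] + [(-19)·9 − (-8)·(-21)] + [(-8)·14 − 10·9] + [10·11 − 13·14] + [13·(-4) − 17·11]| = 1285, so the area is 642.5.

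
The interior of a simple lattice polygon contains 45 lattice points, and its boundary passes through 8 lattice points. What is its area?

By Pick's theorem, A = I + B/2 − 1 = 45 + 8/2 − 1 = 48.

48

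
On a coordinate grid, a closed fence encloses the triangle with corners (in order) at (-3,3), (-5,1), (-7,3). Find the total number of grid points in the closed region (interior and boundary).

The shoelace formula gives twice the area as |[(-3)·1 − (-5)·3] + [(-5)·3 − (-7)·1] + [(-7)·3 − (-3)·3]| = 8, so the area is 4.
The number of boundary lattice points is Σ gcd(|Δx|,|Δy|) = gcd(2,2) + gcd(2,2) + gcd(4,0) = 2+2+4 = 8.
Pick's theorem gives I = A − B/2 + 1 = 4 − 8/2 + 1 = 1, so the closed region contains I + B = 1 + 8 = 9 lattice points.

9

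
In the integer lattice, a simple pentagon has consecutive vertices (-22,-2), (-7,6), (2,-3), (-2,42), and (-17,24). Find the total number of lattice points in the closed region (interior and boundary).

By the shoelace formula, twice the signed area is |((-22)·6 − (-7)·(-2)) + ((-7)·(-3) − 2·6) + (2·42 − (-2)·(-3)) + ((-2)·24 − (-17)·42) + ((-17)·(-2) − (-22)·24)| = 1169, so the area is 584.5.
Summing gcd(|Δx|,|Δy|) over the edges gives the boundary count: gcd(15,8) + gcd(9,9) + gcd(4,45) + gcd(15,18) + gcd(5,26) = 1+9+1+3+1 = 15.
Pick's theorem gives I = A − B/2 + 1 = 584.5 − 15/2 + 1 = 578, so the closed region contains I + B = 578 + 15 = 593 lattice points.

593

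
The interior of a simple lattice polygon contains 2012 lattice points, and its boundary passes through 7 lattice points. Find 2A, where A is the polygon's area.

4029

By Pick's theorem, A = I + B/2 − 1 = 2012 + 7/2 − 1 = 4029/2.
Hence 2A = 4029.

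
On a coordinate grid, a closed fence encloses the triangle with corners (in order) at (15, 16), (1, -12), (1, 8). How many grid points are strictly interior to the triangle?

The shoelace formula gives twice the area as |(15·(-12) − 1·16) + (1·8 − 1·(-12)) + (1·16 − 15·8)| = 280, so the area is 140.
The number of boundary lattice points is Σ gcd(|Δx|,|Δy|) = gcd(14,28) + gcd(0,20) + gcd(14,8) = 14+20+2 = 36.
Pick's theorem gives I = A − B/2 + 1 = 140 − 36/2 + 1 = 123.

123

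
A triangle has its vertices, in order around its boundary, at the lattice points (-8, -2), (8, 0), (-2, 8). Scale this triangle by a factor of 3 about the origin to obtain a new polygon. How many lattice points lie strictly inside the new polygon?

658

Using the shoelace formula, 2A = |[(-8)·0 − 8·(-2)] + [8·8 − (-2)·0] + [(-2)·(-2) − (-8)·8]| = 148, so the area is 74.
Summing gcd(|Δx|,|Δy|) over the edges gives the boundary count: gcd(16,2) + gcd(10,8) + gcd(6,10) = 2+2+2 = 6.
Scaling by 3 multiplies the area by 3² = 9 (so the new area is 666) and multiplies the boundary lattice-point count by 3, giving 18.
By Pick's theorem, the interior count of the dilated polygon is 666 − 18/2 + 1 = 658.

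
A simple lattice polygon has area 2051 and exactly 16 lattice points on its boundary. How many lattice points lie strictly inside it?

2044

Pick's theorem A = I + B/2 − 1 rearranges to I = A − B/2 + 1 = 2051 − 16/2 + 1 = 2044.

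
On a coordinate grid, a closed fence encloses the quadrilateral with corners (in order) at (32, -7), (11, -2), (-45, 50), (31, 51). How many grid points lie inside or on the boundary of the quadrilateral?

2615

The shoelace formula gives twice the area as |(32·(-2) − 11·(-7)) + (11·50 − (-45)·(-2)) + ((-45)·51 − 31·50) + (31·(-7) − 32·51)| = 5221, so the area is 5221/2.
Summing gcd(|Δx|,|Δy|) over the edges gives the boundary count: gcd(21,5) + gcd(56,52) + gcd(76,1) + gcd(1,58) = 1+4+1+1 = 7.
Pick's theorem gives I = A − B/2 + 1 = 5221/2 − 7/2 + 1 = 2608, so the closed region contains I + B = 2608 + 7 = 2615 lattice points.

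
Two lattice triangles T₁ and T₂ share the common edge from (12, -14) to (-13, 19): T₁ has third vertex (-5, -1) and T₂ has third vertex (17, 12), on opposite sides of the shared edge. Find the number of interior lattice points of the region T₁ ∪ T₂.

523

The union is the simple quadrilateral with vertices (12, -14), (-5, -1), (-13, 19), (17, 12) in order.
By the shoelace formula, twice the signed area is |(12·(-1) − (-5)·(-14)) + ((-5)·19 − (-13)·(-1)) + ((-13)·12 − 17·19) + (17·(-14) − 12·12)| = 1051, so the area is 1051/2.
Along each edge there are gcd(|Δx|,|Δy|)+1 lattice points, so counting each shared vertex once the boundary has gcd(17,13) + gcd(8,20) + gcd(30,7) + gcd(5,26) = 1+4+1+1 = 7.
By Pick's theorem I = A − B/2 + 1 = 1051/2 − 7/2 + 1 = 523.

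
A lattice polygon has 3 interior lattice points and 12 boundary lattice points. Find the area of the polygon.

Pick's theorem states A = I + B/2 − 1, so A = 3 + 12/2 − 1 = 8.

8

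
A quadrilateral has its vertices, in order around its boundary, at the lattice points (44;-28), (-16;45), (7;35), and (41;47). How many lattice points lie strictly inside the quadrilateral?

The shoelace formula gives twice the area as |(44·45 − (-16)·(-28)) + ((-16)·35 − 7·45) + (7·47 − 41·35) + (41·(-28) − 44·47)| = 3665, so the area is 1832.5.
Along each edge there are gcd(|Δx|,|Δy|)+1 lattice points, so counting each shared vertex once the boundary has gcd(60,73) + gcd(23,10) + gcd(34,12) + gcd(3,75) = 1+1+2+3 = 7.
Pick's theorem gives I = A − B/2 + 1 = 1832.5 − 7/2 + 1 = 1830.

1830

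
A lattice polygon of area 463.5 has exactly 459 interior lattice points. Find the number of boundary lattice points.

Pick's theorem gives A = I + B/2 − 1, so B = 2(A − I + 1) = 2(463.5 − 459 + 1) = 11.

11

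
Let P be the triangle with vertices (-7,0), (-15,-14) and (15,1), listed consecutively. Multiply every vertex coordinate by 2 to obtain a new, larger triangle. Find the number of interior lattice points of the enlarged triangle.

583

Using the shoelace formula, 2A = |[(-7)·(-14) − (-15)·0] + [(-15)·1 − 15·(-14)] + [15·0 − (-7)·1]| = 300, so the area is 150.
The number of boundary lattice points is Σ gcd(|Δx|,|Δy|) = gcd(8,14) + gcd(30,15) + gcd(22,1) = 2+15+1 = 18.
Scaling by 2 multiplies the area by 2² = 4 (so the new area is 600) and multiplies the boundary lattice-point count by 2, giving 36.
By Pick's theorem, the interior count of the dilated polygon is 600 − 36/2 + 1 = 583.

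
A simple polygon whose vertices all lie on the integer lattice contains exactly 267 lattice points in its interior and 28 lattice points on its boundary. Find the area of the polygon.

280

By Pick's theorem, A = I + B/2 − 1 = 267 + 28/2 − 1 = 280.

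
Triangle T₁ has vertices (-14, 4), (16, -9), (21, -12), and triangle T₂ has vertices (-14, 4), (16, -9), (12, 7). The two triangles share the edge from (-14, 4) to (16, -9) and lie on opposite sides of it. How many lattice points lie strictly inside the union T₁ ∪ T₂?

The union is the simple quadrilateral with vertices (-14, 4), (21, -12), (16, -9), (12, 7) in order.
By the shoelace formula, twice the signed area is |((-14)·(-12) − 21·4) + (21·(-9) − 16·(-12)) + (16·7 − 12·(-9)) + (12·4 − (-14)·7)| = 453, so the area is 226.5.
The number of boundary lattice points is Σ gcd(|Δx|,|Δy|) = gcd(35,16) + gcd(5,3) + gcd(4,16) + gcd(26,3) = 1+1+4+1 = 7.
By Pick's theorem I = A − B/2 + 1 = 226.5 − 7/2 + 1 = 224.

224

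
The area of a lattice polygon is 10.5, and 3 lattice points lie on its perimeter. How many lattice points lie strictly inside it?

Pick's theorem A = I + B/2 − 1 rearranges to I = A − B/2 + 1 = 10.5 − 3/2 + 1 = 10.

10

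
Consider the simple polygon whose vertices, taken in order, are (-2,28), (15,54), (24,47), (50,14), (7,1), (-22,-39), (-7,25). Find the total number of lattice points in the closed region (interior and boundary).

2205

Using the shoelace formula, 2A = |[(-2)·54 − 15·28] + [15·47 − 24·54] + [24·14 − 50·47] + [50·1 − 7·14] + [7·(-39) − (-22)·1] + [(-22)·25 − (-7)·(-39)] + [(-7)·28 − (-2)·25]| = 4401, so the area is 2200.5.
Along each edge there are gcd(|Δx|,|Δy|)+1 lattice points, so counting each shared vertex once the boundary has gcd(17,26) + gcd(9,7) + gcd(26,33) + gcd(43,13) + gcd(29,40) + gcd(15,64) + gcd(5,3) = 1+1+1+1+1+1+1 = 7.
Pick's theorem gives I = A − B/2 + 1 = 2200.5 − 7/2 + 1 = 2198, so the closed region contains I + B = 2198 + 7 = 2205 lattice points.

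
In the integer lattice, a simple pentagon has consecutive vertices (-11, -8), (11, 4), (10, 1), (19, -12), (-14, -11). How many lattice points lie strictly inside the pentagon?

By the shoelace formula, twice the signed area is |((-11)·4 − 11·(-8)) + (11·1 − 10·4) + (10·(-12) − 19·1) + (19·(-11) − (-14)·(-12)) + ((-14)·(-8) − (-11)·(-11))| = 510, so the area is 255.
The number of boundary lattice points is Σ gcd(|Δx|,|Δy|) = gcd(22,12) + gcd(1,3) + gcd(9,13) + gcd(33,1) + gcd(3,3) = 2+1+1+1+3 = 8.
By Pick's theorem A = I + B/2 − 1, so I = 255 − 8/2 + 1 = 252.

252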